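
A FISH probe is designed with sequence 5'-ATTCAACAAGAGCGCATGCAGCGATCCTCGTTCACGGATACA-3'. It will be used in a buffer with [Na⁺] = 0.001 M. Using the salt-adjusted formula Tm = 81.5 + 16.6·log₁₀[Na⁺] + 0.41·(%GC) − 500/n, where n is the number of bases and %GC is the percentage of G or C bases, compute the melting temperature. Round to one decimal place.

Length n = 42. T=8, G=9, A=13, C=12
G+C = 21, so %GC = 21/42 × 100 = 50%
Salt term: 16.6 × (-3) = -49.8
GC term: 0.41 × 50 = 20.5; length term: −500/42 = −11.905
Tm = 81.5 + (-49.8) + 20.5 − 11.905 = 40.295 → 40.3°C

40.3°C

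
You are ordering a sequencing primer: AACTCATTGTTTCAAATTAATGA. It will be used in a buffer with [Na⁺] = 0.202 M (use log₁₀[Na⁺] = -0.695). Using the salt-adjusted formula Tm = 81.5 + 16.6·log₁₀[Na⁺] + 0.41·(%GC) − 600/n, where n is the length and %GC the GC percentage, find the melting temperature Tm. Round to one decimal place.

Length n = 23. A=9, G=2, C=3, T=9
G+C = 5, so %GC = 5/23 × 100 = 21.739%
Salt term: 16.6 × (-0.695) = -11.537
GC term: 0.41 × 21.739 = 8.913; length term: −600/23 = −26.087
Tm = 81.5 + (-11.537) + 8.913 − 26.087 = 52.789 → 52.8°C

52.8°C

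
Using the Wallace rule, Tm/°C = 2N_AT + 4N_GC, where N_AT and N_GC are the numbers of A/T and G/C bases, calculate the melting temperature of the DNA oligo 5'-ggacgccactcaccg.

G=4, C=7, T=1, A=3
So N_AT = 4 and N_GC = 11.
Tm = 4·11 + 2·4 = 44 + 8 = 52°C

52°C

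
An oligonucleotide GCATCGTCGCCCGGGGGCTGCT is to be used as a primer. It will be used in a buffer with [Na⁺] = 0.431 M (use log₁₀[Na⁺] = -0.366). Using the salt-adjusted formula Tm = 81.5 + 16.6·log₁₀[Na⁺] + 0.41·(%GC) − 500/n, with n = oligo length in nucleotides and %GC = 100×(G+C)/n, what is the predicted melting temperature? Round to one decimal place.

Length n = 22. Counting bases: T=4, A=1, G=9, C=8
G+C = 17, so %GC = 17/22 × 100 = 77.273%
Salt term: 16.6 × (-0.366) = -6.076
GC term: 0.41 × 77.273 = 31.682; length term: −500/22 = −22.727
Tm = 81.5 + (-6.076) + 31.682 − 22.727 = 84.379 → 84.4°C

84.4°C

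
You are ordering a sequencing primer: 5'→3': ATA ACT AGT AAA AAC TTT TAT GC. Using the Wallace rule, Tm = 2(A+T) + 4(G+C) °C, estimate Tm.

Counting bases: C=3, A=10, T=8, G=2
AT pairs contribute 18, GC pairs contribute 5.
Tm = 2(18) + 4(5) = 36 + 20 = 56°C

56°C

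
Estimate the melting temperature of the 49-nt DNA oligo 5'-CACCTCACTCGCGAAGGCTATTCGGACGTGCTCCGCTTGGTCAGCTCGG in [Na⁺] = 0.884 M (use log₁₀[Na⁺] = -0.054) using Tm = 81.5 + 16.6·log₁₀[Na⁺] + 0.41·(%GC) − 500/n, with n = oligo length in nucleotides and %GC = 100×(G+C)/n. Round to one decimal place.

96.3°C

Length n = 49. Base counts: C=17, T=11, G=14, A=7
G+C = 31, so %GC = 31/49 × 100 = 63.265%
Salt term: 16.6 × (-0.054) = -0.896
GC term: 0.41 × 63.265 = 25.939; length term: −500/49 = −10.204
Tm = 81.5 + (-0.896) + 25.939 − 10.204 = 96.339 → 96.3°C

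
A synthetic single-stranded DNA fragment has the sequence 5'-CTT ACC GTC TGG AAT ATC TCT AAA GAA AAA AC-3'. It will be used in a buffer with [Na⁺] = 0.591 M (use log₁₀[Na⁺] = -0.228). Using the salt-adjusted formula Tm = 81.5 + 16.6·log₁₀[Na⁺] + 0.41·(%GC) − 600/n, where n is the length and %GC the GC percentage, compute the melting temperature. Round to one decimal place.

73.1°C

Length n = 32. T=8, C=7, A=13, G=4
G+C = 11, so %GC = 11/32 × 100 = 34.375%
Salt term: 16.6 × (-0.228) = -3.785
GC term: 0.41 × 34.375 = 14.094; length term: −600/32 = −18.75
Tm = 81.5 + (-3.785) + 14.094 − 18.75 = 73.059 → 73.1°C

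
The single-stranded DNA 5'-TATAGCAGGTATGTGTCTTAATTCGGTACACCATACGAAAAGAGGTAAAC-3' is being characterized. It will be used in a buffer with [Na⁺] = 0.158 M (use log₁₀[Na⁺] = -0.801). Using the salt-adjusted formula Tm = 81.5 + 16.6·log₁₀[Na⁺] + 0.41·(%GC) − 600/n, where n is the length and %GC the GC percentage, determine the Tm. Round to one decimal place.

71.8°C

Length n = 50. C=8, A=18, T=13, G=11
G+C = 19, so %GC = 19/50 × 100 = 38%
Salt term: 16.6 × (-0.801) = -13.297
GC term: 0.41 × 38 = 15.58; length term: −600/50 = −12
Tm = 81.5 + (-13.297) + 15.58 − 12 = 71.783 → 71.8°C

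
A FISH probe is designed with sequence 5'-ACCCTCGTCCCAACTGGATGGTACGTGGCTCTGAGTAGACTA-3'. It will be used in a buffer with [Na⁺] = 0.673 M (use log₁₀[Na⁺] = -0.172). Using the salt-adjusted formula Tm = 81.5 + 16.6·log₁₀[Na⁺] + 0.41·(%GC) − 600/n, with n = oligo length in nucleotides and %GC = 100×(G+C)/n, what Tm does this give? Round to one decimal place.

Length n = 42. Scanning the sequence gives A=9, C=12, G=11, T=10.
G+C = 23, so %GC = 23/42 × 100 = 54.762%
Salt term: 16.6 × (-0.172) = -2.855
GC term: 0.41 × 54.762 = 22.452; length term: −600/42 = −14.286
Tm = 81.5 + (-2.855) + 22.452 − 14.286 = 86.811 → 86.8°C

86.8°C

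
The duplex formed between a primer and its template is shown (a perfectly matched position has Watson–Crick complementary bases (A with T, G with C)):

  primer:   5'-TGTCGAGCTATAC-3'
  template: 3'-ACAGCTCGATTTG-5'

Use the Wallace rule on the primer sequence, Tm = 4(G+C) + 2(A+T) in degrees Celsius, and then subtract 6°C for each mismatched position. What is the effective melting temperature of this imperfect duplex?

Primer base counts: A=3, T=4, G=3, C=3 → A+T=7, G+C=6
Perfect-match Tm = 2(7) + 4(6) = 14 + 24 = 38°C
Mismatches (positions where the bases are not complementary): 1 (at position 11)
Effective Tm = 38 − 1×6 = 38 − 6 = 32°C

32°C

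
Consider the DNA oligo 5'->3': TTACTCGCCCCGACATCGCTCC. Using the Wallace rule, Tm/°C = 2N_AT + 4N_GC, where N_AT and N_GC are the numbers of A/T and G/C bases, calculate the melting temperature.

Base counts: G=3, A=3, C=11, T=5
A+T = 8, G+C = 14
Tm = 4·14 + 2·8 = 56 + 16 = 72°C

72°C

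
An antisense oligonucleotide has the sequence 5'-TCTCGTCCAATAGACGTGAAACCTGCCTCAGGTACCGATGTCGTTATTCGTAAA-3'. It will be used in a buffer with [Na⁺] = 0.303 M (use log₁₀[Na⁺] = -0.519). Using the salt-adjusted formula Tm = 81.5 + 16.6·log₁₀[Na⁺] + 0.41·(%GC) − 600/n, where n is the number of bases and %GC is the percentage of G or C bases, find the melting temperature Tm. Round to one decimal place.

Length n = 54. Base counts: C=14, G=11, A=14, T=15
G+C = 25, so %GC = 25/54 × 100 = 46.296%
Salt term: 16.6 × (-0.519) = -8.615
GC term: 0.41 × 46.296 = 18.981; length term: −600/54 = −11.111
Tm = 81.5 + (-8.615) + 18.981 − 11.111 = 80.755 → 80.8°C

80.8°C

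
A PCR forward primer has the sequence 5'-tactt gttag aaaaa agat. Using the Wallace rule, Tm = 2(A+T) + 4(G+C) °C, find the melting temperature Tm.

C=1, T=6, A=9, G=3
So N_AT = 15 and N_GC = 4.
Tm = 2×15 + 4×4 = 46°C

46°C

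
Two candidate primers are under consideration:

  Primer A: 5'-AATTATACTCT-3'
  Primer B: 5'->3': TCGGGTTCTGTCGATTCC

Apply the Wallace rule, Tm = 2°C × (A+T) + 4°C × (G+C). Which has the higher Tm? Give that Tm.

Primer A: A+T=9, G+C=2 → Tm = 2(9)+4(2) = 26°C
Primer B: A+T=8, G+C=10 → Tm = 2(8)+4(10) = 56°C
26°C vs 56°C → primer B is higher.

Primer B, 56°C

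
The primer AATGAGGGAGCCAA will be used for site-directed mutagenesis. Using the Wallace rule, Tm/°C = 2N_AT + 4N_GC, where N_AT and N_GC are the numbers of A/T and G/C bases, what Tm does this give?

A=6, T=1, G=5, C=2
So N_AT = 7 and N_GC = 7.
Tm = 2×7 + 4×7 = 42°C

42°C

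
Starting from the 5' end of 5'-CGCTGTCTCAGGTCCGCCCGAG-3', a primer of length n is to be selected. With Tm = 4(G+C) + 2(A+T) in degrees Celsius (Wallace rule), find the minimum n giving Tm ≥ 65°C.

First 18 bases: CGCTGTCTCAGGTCCGCC → Tm = 62°C (< 65°C)
First 19 bases: CGCTGTCTCAGGTCCGCCC → Tm = 66°C (≥ 65°C)
Since every base adds ≥2°C, Tm only increases with n, so the threshold is first crossed at n = 19.

n = 19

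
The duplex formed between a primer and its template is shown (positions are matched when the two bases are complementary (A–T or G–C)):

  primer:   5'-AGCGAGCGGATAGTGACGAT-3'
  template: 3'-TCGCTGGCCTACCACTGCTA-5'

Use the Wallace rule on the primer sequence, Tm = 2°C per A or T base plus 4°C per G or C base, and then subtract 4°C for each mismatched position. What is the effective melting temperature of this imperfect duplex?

54°C

Primer base counts: A=6, T=3, G=8, C=3 → A+T=9, G+C=11
Perfect-match Tm = 2(9) + 4(11) = 18 + 44 = 62°C
Mismatches (positions where the bases are not complementary): 2 (at positions 6, 12)
Effective Tm = 62 − 2×4 = 62 − 8 = 54°C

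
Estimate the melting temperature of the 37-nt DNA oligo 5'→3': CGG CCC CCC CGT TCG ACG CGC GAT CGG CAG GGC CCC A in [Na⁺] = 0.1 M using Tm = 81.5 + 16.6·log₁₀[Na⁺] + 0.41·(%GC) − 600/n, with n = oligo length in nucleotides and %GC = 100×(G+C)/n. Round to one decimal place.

Length n = 37. Base counts: A=4, G=12, C=18, T=3
G+C = 30, so %GC = 30/37 × 100 = 81.081%
Salt term: 16.6 × (-1) = -16.6
GC term: 0.41 × 81.081 = 33.243; length term: −600/37 = −16.216
Tm = 81.5 + (-16.6) + 33.243 − 16.216 = 81.927 → 81.9°C

81.9°C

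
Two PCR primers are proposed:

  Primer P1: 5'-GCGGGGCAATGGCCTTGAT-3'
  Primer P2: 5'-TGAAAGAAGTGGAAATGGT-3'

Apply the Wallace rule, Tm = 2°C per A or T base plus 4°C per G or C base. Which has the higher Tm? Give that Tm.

Primer P1, 62°C

Primer P1: A+T=7, G+C=12 → Tm = 2(7)+4(12) = 62°C
Primer P2: A+T=12, G+C=7 → Tm = 2(12)+4(7) = 52°C
62°C vs 52°C → primer P1 is higher.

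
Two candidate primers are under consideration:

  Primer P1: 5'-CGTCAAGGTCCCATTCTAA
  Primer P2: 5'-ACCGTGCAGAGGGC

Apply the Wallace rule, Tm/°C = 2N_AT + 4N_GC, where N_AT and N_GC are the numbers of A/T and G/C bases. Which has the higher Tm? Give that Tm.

Primer P1, 56°C

Primer P1: A+T=10, G+C=9 → Tm = 2(10)+4(9) = 56°C
Primer P2: A+T=4, G+C=10 → Tm = 2(4)+4(10) = 48°C
56°C vs 48°C → primer P1 is higher.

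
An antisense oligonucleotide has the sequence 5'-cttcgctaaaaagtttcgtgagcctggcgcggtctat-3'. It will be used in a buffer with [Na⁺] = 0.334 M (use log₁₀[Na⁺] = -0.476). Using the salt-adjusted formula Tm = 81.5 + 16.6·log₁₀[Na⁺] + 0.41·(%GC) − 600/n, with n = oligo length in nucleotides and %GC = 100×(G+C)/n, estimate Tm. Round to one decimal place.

78.4°C

Length n = 37. C=9, G=10, A=7, T=11
G+C = 19, so %GC = 19/37 × 100 = 51.351%
Salt term: 16.6 × (-0.476) = -7.902
GC term: 0.41 × 51.351 = 21.054; length term: −600/37 = −16.216
Tm = 81.5 + (-7.902) + 21.054 − 16.216 = 78.436 → 78.4°C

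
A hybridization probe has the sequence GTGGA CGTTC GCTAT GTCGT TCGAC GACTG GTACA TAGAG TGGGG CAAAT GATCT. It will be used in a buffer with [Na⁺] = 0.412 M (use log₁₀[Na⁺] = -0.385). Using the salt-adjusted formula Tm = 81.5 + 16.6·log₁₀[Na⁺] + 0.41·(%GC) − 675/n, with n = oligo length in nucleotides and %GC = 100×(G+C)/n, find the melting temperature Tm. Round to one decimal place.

83.7°C

Length n = 55. Counting bases: C=10, G=18, A=12, T=15
G+C = 28, so %GC = 28/55 × 100 = 50.909%
Salt term: 16.6 × (-0.385) = -6.391
GC term: 0.41 × 50.909 = 20.873; length term: −675/55 = −12.273
Tm = 81.5 + (-6.391) + 20.873 − 12.273 = 83.709 → 83.7°C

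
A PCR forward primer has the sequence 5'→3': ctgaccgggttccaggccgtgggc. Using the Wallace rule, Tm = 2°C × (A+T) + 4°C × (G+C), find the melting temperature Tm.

84°C

Counting bases: C=8, G=10, A=2, T=4
So N_AT = 6 and N_GC = 18.
Tm = 2(6) + 4(18) = 12 + 72 = 84°C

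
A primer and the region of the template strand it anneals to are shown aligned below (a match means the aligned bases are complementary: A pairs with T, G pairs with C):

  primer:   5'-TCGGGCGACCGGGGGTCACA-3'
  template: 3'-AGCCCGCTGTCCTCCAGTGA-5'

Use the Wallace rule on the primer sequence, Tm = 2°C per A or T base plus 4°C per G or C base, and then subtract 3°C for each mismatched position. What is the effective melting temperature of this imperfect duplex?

61°C

Primer base counts: A=3, T=2, G=9, C=6 → A+T=5, G+C=15
Perfect-match Tm = 2(5) + 4(15) = 10 + 60 = 70°C
Mismatches (positions where the bases are not complementary): 3 (at positions 10, 13, 20)
Effective Tm = 70 − 3×3 = 70 − 9 = 61°C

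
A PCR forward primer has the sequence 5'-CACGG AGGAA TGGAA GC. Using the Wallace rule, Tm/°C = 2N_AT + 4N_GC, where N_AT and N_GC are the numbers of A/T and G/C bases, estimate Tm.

T=1, G=7, A=6, C=3
So N_AT = 7 and N_GC = 10.
Tm = 2(7) + 4(10) = 14 + 40 = 54°C

54°C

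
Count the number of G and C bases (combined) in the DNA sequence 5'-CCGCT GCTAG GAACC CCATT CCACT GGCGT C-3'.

20

Counting bases: T=6, G=7, A=5, C=13
G+C = 7 + 13 = 20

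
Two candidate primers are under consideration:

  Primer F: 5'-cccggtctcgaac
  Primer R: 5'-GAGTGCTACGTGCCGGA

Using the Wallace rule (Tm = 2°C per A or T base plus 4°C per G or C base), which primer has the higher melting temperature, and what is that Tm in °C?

Primer F: A+T=4, G+C=9 → Tm = 2(4)+4(9) = 44°C
Primer R: A+T=6, G+C=11 → Tm = 2(6)+4(11) = 56°C
44°C vs 56°C → primer R is higher.

Primer R, 56°C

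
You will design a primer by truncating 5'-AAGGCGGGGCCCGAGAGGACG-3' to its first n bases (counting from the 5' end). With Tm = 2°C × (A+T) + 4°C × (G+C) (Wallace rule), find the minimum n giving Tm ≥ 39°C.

First 10 bases: AAGGCGGGGC → Tm = 36°C (< 39°C)
First 11 bases: AAGGCGGGGCC → Tm = 40°C (≥ 39°C)
Each additional base adds 2°C (A/T) or 4°C (G/C), so Tm is non-decreasing in n; n = 11 is the first length to reach 39°C.

n = 11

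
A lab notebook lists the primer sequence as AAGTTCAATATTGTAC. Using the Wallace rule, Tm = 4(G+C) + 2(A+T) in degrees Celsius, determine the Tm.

40°C

Base counts: A=6, C=2, G=2, T=6
AT pairs contribute 12, GC pairs contribute 4.
Tm = 2(12) + 4(4) = 24 + 16 = 40°C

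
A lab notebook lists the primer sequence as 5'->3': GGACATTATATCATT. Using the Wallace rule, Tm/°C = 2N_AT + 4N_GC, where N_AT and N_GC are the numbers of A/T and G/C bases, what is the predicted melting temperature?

Base counts: G=2, T=6, A=5, C=2
A+T = 11, G+C = 4
Tm = 4·4 + 2·11 = 16 + 22 = 38°C

38°C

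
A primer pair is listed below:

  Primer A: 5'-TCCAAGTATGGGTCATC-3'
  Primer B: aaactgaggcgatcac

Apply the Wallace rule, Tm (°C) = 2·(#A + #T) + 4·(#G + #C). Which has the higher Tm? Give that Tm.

Primer A: A+T=9, G+C=8 → Tm = 2(9)+4(8) = 50°C
Primer B: A+T=8, G+C=8 → Tm = 2(8)+4(8) = 48°C
50°C vs 48°C → primer A is higher.

Primer A, 50°C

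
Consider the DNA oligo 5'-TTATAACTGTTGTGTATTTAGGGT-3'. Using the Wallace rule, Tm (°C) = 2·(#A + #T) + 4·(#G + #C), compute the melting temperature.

62°C

Base counts: T=12, A=5, C=1, G=6
AT pairs contribute 17, GC pairs contribute 7.
Tm = 2(17) + 4(7) = 34 + 28 = 62°C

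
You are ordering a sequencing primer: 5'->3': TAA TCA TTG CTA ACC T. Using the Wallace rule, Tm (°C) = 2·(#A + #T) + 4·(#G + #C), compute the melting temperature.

A=5, C=4, T=6, G=1
AT pairs contribute 11, GC pairs contribute 5.
Tm = 2×11 + 4×5 = 42°C

42°C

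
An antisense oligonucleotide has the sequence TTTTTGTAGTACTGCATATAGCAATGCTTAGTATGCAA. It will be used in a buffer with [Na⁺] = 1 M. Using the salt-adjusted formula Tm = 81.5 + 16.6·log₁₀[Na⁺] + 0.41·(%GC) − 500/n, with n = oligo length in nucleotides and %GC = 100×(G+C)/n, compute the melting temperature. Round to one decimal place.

Length n = 38. Base counts: T=15, C=5, A=11, G=7
G+C = 12, so %GC = 12/38 × 100 = 31.579%
Salt term: 16.6 × (0) = 0
GC term: 0.41 × 31.579 = 12.947; length term: −500/38 = −13.158
Tm = 81.5 + (0) + 12.947 − 13.158 = 81.289 → 81.3°C

81.3°C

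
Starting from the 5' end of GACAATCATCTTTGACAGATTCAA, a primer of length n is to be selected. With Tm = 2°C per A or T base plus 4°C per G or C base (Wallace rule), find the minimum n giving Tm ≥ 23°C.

First 8 bases: GACAATCA → Tm = 22°C (< 23°C)
First 9 bases: GACAATCAT → Tm = 24°C (≥ 23°C)
Each additional base adds 2°C (A/T) or 4°C (G/C), so Tm is non-decreasing in n; n = 9 is the first length to reach 23°C.

n = 9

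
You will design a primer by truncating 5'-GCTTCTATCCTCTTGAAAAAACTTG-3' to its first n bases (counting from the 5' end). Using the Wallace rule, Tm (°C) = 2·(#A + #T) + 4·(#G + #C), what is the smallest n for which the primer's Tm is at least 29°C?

n = 10

First 9 bases: GCTTCTATC → Tm = 26°C (< 29°C)
First 10 bases: GCTTCTATCC → Tm = 30°C (≥ 29°C)
Each additional base adds 2°C (A/T) or 4°C (G/C), so Tm is non-decreasing in n; n = 10 is the first length to reach 29°C.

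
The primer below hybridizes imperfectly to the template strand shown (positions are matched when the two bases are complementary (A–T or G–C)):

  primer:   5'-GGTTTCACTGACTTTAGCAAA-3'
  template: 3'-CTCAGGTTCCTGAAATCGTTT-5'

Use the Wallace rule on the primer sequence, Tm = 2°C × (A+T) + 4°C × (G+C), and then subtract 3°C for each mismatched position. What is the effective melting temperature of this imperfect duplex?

Primer base counts: A=6, T=7, G=4, C=4 → A+T=13, G+C=8
Perfect-match Tm = 2(13) + 4(8) = 26 + 32 = 58°C
Mismatches (positions where the bases are not complementary): 5 (at positions 2, 3, 5, 8, 9)
Effective Tm = 58 − 5×3 = 58 − 15 = 43°C

43°C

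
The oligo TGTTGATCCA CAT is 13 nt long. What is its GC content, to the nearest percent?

38%

Counting bases: G=2, T=5, A=3, C=3
G+C = 2 + 3 = 5 out of 13 bases
%GC = 5/13 × 100 = 38.46% ≈ 38%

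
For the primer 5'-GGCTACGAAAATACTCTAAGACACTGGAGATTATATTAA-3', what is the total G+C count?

13

Counting bases: T=10, G=7, C=6, A=16
Total G or C: 7 + 6 = 13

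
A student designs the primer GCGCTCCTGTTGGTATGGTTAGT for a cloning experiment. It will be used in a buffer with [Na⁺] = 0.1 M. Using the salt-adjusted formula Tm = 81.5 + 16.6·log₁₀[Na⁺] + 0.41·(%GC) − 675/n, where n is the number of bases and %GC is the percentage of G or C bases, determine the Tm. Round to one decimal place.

56.9°C

Length n = 23. Base counts: G=8, C=4, A=2, T=9
G+C = 12, so %GC = 12/23 × 100 = 52.174%
Salt term: 16.6 × (-1) = -16.6
GC term: 0.41 × 52.174 = 21.391; length term: −675/23 = −29.348
Tm = 81.5 + (-16.6) + 21.391 − 29.348 = 56.943 → 56.9°C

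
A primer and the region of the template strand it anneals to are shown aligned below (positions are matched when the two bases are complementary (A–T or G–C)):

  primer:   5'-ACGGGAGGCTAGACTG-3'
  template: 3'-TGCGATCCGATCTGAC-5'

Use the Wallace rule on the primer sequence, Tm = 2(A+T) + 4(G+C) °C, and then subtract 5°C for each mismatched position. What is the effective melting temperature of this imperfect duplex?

42°C

Primer base counts: A=4, T=2, G=7, C=3 → A+T=6, G+C=10
Perfect-match Tm = 2(6) + 4(10) = 12 + 40 = 52°C
Mismatches (positions where the bases are not complementary): 2 (at positions 4, 5)
Effective Tm = 52 − 2×5 = 52 − 10 = 42°C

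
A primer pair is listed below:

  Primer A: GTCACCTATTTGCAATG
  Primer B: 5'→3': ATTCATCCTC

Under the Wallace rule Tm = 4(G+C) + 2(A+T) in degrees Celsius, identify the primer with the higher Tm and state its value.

Primer A, 48°C

Primer A: A+T=10, G+C=7 → Tm = 2(10)+4(7) = 48°C
Primer B: A+T=6, G+C=4 → Tm = 2(6)+4(4) = 28°C
48°C vs 28°C → primer A is higher.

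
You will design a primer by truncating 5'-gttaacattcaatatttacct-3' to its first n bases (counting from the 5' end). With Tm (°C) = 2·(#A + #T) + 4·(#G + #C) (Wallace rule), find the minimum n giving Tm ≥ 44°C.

n = 19

First 18 bases: GTTAACATTCAATATTTA → Tm = 42°C (< 44°C)
First 19 bases: GTTAACATTCAATATTTAC → Tm = 46°C (≥ 44°C)
Since every base adds ≥2°C, Tm only increases with n, so the threshold is first crossed at n = 19.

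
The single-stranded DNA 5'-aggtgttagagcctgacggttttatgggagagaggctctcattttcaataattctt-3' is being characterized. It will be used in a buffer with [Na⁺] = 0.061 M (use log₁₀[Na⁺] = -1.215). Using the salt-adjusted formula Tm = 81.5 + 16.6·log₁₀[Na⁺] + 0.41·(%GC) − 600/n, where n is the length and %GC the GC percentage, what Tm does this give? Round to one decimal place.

67.5°C

Length n = 56. Scanning the sequence gives G=15, T=20, C=8, A=13.
G+C = 23, so %GC = 23/56 × 100 = 41.071%
Salt term: 16.6 × (-1.215) = -20.169
GC term: 0.41 × 41.071 = 16.839; length term: −600/56 = −10.714
Tm = 81.5 + (-20.169) + 16.839 − 10.714 = 67.456 → 67.5°C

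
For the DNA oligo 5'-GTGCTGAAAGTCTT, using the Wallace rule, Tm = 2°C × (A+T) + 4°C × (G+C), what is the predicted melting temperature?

Scanning the sequence gives T=5, C=2, A=3, G=4.
A+T = 8, G+C = 6
Tm = 2×8 + 4×6 = 40°C

40°C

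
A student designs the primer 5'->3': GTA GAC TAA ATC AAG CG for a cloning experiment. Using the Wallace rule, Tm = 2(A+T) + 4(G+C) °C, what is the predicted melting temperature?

Base counts: A=7, C=3, T=3, G=4
AT pairs contribute 10, GC pairs contribute 7.
Tm = 4·7 + 2·10 = 28 + 20 = 48°C

48°C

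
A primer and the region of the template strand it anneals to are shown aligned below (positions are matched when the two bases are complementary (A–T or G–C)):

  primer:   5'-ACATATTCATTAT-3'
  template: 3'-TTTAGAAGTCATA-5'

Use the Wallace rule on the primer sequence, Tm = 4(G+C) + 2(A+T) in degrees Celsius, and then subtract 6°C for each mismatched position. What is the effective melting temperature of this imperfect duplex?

Primer base counts: A=5, T=6, G=0, C=2 → A+T=11, G+C=2
Perfect-match Tm = 2(11) + 4(2) = 22 + 8 = 30°C
Mismatches (positions where the bases are not complementary): 3 (at positions 2, 5, 10)
Effective Tm = 30 − 3×6 = 30 − 18 = 12°C

12°C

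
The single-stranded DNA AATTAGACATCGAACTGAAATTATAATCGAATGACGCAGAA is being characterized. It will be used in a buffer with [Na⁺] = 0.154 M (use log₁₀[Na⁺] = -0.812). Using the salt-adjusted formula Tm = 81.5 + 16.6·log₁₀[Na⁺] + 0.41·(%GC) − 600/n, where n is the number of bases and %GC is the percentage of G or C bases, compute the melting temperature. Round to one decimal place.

66.4°C

Length n = 41. Scanning the sequence gives G=7, T=9, C=6, A=19.
G+C = 13, so %GC = 13/41 × 100 = 31.707%
Salt term: 16.6 × (-0.812) = -13.479
GC term: 0.41 × 31.707 = 13; length term: −600/41 = −14.634
Tm = 81.5 + (-13.479) + 13 − 14.634 = 66.387 → 66.4°C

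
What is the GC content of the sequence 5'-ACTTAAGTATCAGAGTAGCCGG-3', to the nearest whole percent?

45%

T=5, A=7, C=4, G=6
G+C = 6 + 4 = 10 out of 22 bases
%GC = 10/22 × 100 = 45.45% ≈ 45%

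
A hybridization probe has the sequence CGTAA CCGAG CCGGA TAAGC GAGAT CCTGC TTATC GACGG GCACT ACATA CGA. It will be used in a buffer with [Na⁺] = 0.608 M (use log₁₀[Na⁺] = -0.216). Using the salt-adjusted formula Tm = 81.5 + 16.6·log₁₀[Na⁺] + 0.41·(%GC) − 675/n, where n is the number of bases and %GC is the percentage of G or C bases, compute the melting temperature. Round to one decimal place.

Length n = 53. Base counts: C=15, T=9, G=14, A=15
G+C = 29, so %GC = 29/53 × 100 = 54.717%
Salt term: 16.6 × (-0.216) = -3.586
GC term: 0.41 × 54.717 = 22.434; length term: −675/53 = −12.736
Tm = 81.5 + (-3.586) + 22.434 − 12.736 = 87.612 → 87.6°C

87.6°C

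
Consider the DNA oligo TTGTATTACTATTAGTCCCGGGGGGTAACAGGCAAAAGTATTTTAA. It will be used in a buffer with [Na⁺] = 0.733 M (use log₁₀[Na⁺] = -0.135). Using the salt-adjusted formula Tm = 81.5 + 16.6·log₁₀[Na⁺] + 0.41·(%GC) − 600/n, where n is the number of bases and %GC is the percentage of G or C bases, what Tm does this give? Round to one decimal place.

Length n = 46. Base counts: T=15, G=11, C=6, A=14
G+C = 17, so %GC = 17/46 × 100 = 36.957%
Salt term: 16.6 × (-0.135) = -2.241
GC term: 0.41 × 36.957 = 15.152; length term: −600/46 = −13.043
Tm = 81.5 + (-2.241) + 15.152 − 13.043 = 81.368 → 81.4°C

81.4°C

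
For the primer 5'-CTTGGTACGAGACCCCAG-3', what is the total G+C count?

C=6, G=5, A=4, T=3
G+C = 5 + 6 = 11

11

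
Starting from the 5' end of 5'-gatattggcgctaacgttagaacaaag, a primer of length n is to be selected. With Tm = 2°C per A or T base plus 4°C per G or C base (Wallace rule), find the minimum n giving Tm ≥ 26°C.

First 8 bases: GATATTGG → Tm = 22°C (< 26°C)
First 9 bases: GATATTGGC → Tm = 26°C (≥ 26°C)
Since every base adds ≥2°C, Tm only increases with n, so the threshold is first crossed at n = 9.

n = 9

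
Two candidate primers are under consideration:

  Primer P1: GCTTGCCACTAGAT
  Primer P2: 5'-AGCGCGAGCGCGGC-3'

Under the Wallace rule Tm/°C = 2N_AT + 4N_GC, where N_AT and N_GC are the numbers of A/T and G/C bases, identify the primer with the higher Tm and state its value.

Primer P1: A+T=7, G+C=7 → Tm = 2(7)+4(7) = 42°C
Primer P2: A+T=2, G+C=12 → Tm = 2(2)+4(12) = 52°C
42°C vs 52°C → primer P2 is higher.

Primer P2, 52°C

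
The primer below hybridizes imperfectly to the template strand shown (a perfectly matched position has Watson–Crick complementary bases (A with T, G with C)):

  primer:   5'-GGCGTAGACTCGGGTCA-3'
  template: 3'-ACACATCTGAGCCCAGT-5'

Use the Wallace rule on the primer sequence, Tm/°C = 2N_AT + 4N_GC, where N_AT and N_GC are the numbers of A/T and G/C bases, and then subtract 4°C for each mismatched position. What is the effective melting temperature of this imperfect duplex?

48°C

Primer base counts: A=3, T=3, G=7, C=4 → A+T=6, G+C=11
Perfect-match Tm = 2(6) + 4(11) = 12 + 44 = 56°C
Mismatches (positions where the bases are not complementary): 2 (at positions 1, 3)
Effective Tm = 56 − 2×4 = 56 − 8 = 48°C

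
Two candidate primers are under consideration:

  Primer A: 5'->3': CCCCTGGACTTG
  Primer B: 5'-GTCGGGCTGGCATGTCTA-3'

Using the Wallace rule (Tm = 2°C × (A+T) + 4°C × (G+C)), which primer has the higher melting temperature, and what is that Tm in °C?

Primer A: A+T=4, G+C=8 → Tm = 2(4)+4(8) = 40°C
Primer B: A+T=7, G+C=11 → Tm = 2(7)+4(11) = 58°C
40°C vs 58°C → primer B is higher.

Primer B, 58°C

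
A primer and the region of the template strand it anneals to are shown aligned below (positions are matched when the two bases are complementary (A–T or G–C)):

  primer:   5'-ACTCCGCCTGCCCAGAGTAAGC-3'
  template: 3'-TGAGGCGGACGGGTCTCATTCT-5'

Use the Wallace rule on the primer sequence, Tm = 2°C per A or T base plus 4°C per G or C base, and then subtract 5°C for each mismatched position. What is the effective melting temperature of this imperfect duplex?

67°C

Primer base counts: A=5, T=3, G=5, C=9 → A+T=8, G+C=14
Perfect-match Tm = 2(8) + 4(14) = 16 + 56 = 72°C
Mismatches (positions where the bases are not complementary): 1 (at position 22)
Effective Tm = 72 − 1×5 = 72 − 5 = 67°C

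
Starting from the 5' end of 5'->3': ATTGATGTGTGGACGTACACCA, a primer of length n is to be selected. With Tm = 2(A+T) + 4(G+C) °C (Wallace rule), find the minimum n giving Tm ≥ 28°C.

n = 11

First 10 bases: ATTGATGTGT → Tm = 26°C (< 28°C)
First 11 bases: ATTGATGTGTG → Tm = 30°C (≥ 28°C)
Since every base adds ≥2°C, Tm only increases with n, so the threshold is first crossed at n = 11.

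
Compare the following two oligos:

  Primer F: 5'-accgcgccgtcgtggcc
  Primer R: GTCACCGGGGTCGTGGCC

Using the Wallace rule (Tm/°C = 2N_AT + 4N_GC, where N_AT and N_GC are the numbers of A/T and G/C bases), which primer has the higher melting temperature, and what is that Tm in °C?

Primer R, 64°C

Primer F: A+T=3, G+C=14 → Tm = 2(3)+4(14) = 62°C
Primer R: A+T=4, G+C=14 → Tm = 2(4)+4(14) = 64°C
62°C vs 64°C → primer R is higher.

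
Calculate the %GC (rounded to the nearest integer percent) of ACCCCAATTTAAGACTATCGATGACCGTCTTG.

44%

G=5, A=9, C=9, T=9
G+C = 5 + 9 = 14 out of 32 bases
%GC = 14/32 × 100 = 43.75% ≈ 44%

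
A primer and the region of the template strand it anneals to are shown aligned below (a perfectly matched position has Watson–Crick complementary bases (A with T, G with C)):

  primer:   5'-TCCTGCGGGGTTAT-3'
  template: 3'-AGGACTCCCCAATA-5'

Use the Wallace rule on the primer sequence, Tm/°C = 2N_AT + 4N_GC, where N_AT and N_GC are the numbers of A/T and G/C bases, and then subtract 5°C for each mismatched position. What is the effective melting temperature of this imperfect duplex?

39°C

Primer base counts: A=1, T=5, G=5, C=3 → A+T=6, G+C=8
Perfect-match Tm = 2(6) + 4(8) = 12 + 32 = 44°C
Mismatches (positions where the bases are not complementary): 1 (at position 6)
Effective Tm = 44 − 1×5 = 44 − 5 = 39°C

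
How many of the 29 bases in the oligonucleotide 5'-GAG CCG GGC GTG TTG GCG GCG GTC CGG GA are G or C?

Scanning the sequence gives A=2, T=4, G=16, C=7.
Total G or C: 16 + 7 = 23

23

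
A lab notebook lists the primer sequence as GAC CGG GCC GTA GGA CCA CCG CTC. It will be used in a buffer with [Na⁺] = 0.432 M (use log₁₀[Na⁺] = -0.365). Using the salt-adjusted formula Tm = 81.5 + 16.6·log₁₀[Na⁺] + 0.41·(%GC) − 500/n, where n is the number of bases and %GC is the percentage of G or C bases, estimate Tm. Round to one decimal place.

Length n = 24. Counting bases: C=10, G=8, T=2, A=4
G+C = 18, so %GC = 18/24 × 100 = 75%
Salt term: 16.6 × (-0.365) = -6.059
GC term: 0.41 × 75 = 30.75; length term: −500/24 = −20.833
Tm = 81.5 + (-6.059) + 30.75 − 20.833 = 85.358 → 85.4°C

85.4°C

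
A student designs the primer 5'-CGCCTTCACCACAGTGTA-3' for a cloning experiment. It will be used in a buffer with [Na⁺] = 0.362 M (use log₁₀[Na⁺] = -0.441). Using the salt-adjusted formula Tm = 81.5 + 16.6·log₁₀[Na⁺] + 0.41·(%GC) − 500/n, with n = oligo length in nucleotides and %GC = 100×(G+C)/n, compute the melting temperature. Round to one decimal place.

Length n = 18. T=4, A=4, G=3, C=7
G+C = 10, so %GC = 10/18 × 100 = 55.556%
Salt term: 16.6 × (-0.441) = -7.321
GC term: 0.41 × 55.556 = 22.778; length term: −500/18 = −27.778
Tm = 81.5 + (-7.321) + 22.778 − 27.778 = 69.179 → 69.2°C

69.2°C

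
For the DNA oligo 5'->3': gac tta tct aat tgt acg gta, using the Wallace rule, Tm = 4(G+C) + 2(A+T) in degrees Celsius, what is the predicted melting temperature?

Base counts: A=6, T=8, G=4, C=3
So N_AT = 14 and N_GC = 7.
Tm = 2(14) + 4(7) = 28 + 28 = 56°C

56°C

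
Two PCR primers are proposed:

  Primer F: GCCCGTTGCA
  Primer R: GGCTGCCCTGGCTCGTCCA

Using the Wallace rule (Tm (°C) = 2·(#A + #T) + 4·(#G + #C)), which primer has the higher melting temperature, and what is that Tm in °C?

Primer F: A+T=3, G+C=7 → Tm = 2(3)+4(7) = 34°C
Primer R: A+T=5, G+C=14 → Tm = 2(5)+4(14) = 66°C
34°C vs 66°C → primer R is higher.

Primer R, 66°C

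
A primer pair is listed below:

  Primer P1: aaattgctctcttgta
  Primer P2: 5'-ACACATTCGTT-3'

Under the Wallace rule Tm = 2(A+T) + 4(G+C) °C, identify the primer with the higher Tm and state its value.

Primer P1, 42°C

Primer P1: A+T=11, G+C=5 → Tm = 2(11)+4(5) = 42°C
Primer P2: A+T=7, G+C=4 → Tm = 2(7)+4(4) = 30°C
42°C vs 30°C → primer P1 is higher.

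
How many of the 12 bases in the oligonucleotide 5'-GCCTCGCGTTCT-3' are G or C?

Scanning the sequence gives T=4, A=0, G=3, C=5.
Total G or C: 3 + 5 = 8

8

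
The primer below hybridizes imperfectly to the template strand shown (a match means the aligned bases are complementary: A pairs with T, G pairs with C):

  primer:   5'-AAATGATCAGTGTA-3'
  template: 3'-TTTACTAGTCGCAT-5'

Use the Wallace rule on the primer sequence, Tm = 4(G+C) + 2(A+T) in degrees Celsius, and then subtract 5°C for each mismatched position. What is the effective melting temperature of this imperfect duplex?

31°C

Primer base counts: A=6, T=4, G=3, C=1 → A+T=10, G+C=4
Perfect-match Tm = 2(10) + 4(4) = 20 + 16 = 36°C
Mismatches (positions where the bases are not complementary): 1 (at position 11)
Effective Tm = 36 − 1×5 = 36 − 5 = 31°C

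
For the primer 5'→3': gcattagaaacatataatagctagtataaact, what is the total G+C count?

8

T=9, C=4, A=15, G=4
Total G or C: 4 + 4 = 8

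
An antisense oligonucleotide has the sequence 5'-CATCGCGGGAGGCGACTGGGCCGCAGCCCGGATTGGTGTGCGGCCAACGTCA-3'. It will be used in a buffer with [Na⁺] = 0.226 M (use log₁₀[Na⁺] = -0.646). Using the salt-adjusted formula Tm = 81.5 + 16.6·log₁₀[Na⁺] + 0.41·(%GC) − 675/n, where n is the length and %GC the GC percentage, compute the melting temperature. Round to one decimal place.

87.0°C

Length n = 52. G=21, C=16, T=7, A=8
G+C = 37, so %GC = 37/52 × 100 = 71.154%
Salt term: 16.6 × (-0.646) = -10.724
GC term: 0.41 × 71.154 = 29.173; length term: −675/52 = −12.981
Tm = 81.5 + (-10.724) + 29.173 − 12.981 = 86.968 → 87.0°C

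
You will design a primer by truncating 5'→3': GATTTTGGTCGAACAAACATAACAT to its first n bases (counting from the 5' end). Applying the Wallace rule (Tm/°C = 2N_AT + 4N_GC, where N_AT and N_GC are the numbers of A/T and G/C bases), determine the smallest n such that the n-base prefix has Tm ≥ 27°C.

First 9 bases: GATTTTGGT → Tm = 24°C (< 27°C)
First 10 bases: GATTTTGGTC → Tm = 28°C (≥ 27°C)
Each additional base adds 2°C (A/T) or 4°C (G/C), so Tm is non-decreasing in n; n = 10 is the first length to reach 27°C.

n = 10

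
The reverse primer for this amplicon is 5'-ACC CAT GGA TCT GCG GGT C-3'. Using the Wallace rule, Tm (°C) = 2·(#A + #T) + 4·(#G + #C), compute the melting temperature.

Scanning the sequence gives C=6, T=4, A=3, G=6.
A+T = 7, G+C = 12
Tm = 4·12 + 2·7 = 48 + 14 = 62°C

62°C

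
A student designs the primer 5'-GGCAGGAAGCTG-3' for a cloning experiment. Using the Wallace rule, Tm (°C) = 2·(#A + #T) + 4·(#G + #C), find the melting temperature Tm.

Scanning the sequence gives G=6, T=1, A=3, C=2.
AT pairs contribute 4, GC pairs contribute 8.
Tm = 2×4 + 4×8 = 40°C

40°C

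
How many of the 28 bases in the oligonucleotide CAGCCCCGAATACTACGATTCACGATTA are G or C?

13

Base counts: A=9, G=4, T=6, C=9
G+C = 4 + 9 = 13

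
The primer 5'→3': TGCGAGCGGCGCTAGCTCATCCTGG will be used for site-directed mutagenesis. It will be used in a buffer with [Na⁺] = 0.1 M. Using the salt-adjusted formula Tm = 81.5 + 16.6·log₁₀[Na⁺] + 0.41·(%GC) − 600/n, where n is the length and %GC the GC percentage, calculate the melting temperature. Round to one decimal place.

68.8°C

Length n = 25. Scanning the sequence gives C=8, A=3, T=5, G=9.
G+C = 17, so %GC = 17/25 × 100 = 68%
Salt term: 16.6 × (-1) = -16.6
GC term: 0.41 × 68 = 27.88; length term: −600/25 = −24
Tm = 81.5 + (-16.6) + 27.88 − 24 = 68.78 → 68.8°C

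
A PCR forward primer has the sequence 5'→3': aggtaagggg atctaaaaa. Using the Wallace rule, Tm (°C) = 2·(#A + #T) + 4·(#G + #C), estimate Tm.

Counting bases: C=1, A=9, G=6, T=3
A+T = 12, G+C = 7
Tm = 2(12) + 4(7) = 24 + 28 = 52°C

52°C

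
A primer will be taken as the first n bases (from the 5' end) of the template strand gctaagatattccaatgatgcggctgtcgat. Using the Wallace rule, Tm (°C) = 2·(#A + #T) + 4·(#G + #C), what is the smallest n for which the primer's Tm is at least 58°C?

First 20 bases: GCTAAGATATTCCAATGATG → Tm = 54°C (< 58°C)
First 21 bases: GCTAAGATATTCCAATGATGC → Tm = 58°C (≥ 58°C)
Each additional base adds 2°C (A/T) or 4°C (G/C), so Tm is non-decreasing in n; n = 21 is the first length to reach 58°C.

n = 21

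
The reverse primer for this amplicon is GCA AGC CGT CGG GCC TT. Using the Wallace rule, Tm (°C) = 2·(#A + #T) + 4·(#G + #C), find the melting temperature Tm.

58°C

Counting bases: T=3, C=6, G=6, A=2
So N_AT = 5 and N_GC = 12.
Tm = 2×5 + 4×12 = 58°C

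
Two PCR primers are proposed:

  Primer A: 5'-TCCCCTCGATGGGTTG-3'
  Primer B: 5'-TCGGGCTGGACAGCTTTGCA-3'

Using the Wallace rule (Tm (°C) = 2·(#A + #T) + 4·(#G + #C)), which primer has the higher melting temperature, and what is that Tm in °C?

Primer A: A+T=6, G+C=10 → Tm = 2(6)+4(10) = 52°C
Primer B: A+T=8, G+C=12 → Tm = 2(8)+4(12) = 64°C
52°C vs 64°C → primer B is higher.

Primer B, 64°C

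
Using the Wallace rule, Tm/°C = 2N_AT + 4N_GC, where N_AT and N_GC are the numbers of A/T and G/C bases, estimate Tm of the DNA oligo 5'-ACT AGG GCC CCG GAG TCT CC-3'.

68°C

Base counts: T=3, A=3, G=6, C=8
AT pairs contribute 6, GC pairs contribute 14.
Tm = 4·14 + 2·6 = 56 + 12 = 68°C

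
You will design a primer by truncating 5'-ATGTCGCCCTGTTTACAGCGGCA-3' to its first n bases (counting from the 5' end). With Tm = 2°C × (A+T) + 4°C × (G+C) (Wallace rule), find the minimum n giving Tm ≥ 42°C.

n = 14

First 13 bases: ATGTCGCCCTGTT → Tm = 40°C (< 42°C)
First 14 bases: ATGTCGCCCTGTTT → Tm = 42°C (≥ 42°C)
Since every base adds ≥2°C, Tm only increases with n, so the threshold is first crossed at n = 14.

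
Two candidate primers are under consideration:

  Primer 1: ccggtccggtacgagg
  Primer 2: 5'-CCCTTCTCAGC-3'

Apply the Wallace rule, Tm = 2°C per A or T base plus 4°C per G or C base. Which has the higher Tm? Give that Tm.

Primer 1: A+T=4, G+C=12 → Tm = 2(4)+4(12) = 56°C
Primer 2: A+T=4, G+C=7 → Tm = 2(4)+4(7) = 36°C
56°C vs 36°C → primer 1 is higher.

Primer 1, 56°C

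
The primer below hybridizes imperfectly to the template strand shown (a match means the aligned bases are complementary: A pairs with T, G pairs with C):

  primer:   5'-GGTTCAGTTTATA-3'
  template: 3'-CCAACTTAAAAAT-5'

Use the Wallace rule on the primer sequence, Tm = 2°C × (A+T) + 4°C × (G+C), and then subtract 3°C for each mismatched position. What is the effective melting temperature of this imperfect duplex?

25°C

Primer base counts: A=3, T=6, G=3, C=1 → A+T=9, G+C=4
Perfect-match Tm = 2(9) + 4(4) = 18 + 16 = 34°C
Mismatches (positions where the bases are not complementary): 3 (at positions 5, 7, 11)
Effective Tm = 34 − 3×3 = 34 − 9 = 25°C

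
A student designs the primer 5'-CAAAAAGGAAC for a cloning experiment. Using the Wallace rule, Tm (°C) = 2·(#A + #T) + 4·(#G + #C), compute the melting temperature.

30°C

Base counts: G=2, A=7, T=0, C=2
So N_AT = 7 and N_GC = 4.
Tm = 4·4 + 2·7 = 16 + 14 = 30°C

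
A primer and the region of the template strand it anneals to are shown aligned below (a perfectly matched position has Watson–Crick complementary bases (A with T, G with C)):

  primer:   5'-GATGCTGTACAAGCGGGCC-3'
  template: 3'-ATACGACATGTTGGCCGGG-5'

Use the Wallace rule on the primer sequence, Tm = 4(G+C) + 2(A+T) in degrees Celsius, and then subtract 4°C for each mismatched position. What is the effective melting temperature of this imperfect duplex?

50°C

Primer base counts: A=4, T=3, G=7, C=5 → A+T=7, G+C=12
Perfect-match Tm = 2(7) + 4(12) = 14 + 48 = 62°C
Mismatches (positions where the bases are not complementary): 3 (at positions 1, 13, 17)
Effective Tm = 62 − 3×4 = 62 − 12 = 50°C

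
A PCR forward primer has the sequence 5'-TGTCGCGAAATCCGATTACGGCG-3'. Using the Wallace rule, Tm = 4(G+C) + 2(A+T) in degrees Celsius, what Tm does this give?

Base counts: G=7, A=5, C=6, T=5
So N_AT = 10 and N_GC = 13.
Tm = 2×10 + 4×13 = 72°C

72°C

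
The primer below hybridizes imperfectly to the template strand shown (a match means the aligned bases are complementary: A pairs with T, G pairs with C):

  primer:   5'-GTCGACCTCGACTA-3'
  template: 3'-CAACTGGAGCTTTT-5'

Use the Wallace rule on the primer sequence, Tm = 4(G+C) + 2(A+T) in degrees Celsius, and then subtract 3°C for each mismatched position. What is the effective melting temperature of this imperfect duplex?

Primer base counts: A=3, T=3, G=3, C=5 → A+T=6, G+C=8
Perfect-match Tm = 2(6) + 4(8) = 12 + 32 = 44°C
Mismatches (positions where the bases are not complementary): 3 (at positions 3, 12, 13)
Effective Tm = 44 − 3×3 = 44 − 9 = 35°C

35°C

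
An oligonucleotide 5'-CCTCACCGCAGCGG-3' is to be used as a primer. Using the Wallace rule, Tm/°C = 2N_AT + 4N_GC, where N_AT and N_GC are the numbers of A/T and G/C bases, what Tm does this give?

G=4, T=1, C=7, A=2
A+T = 3, G+C = 11
Tm = 2(3) + 4(11) = 6 + 44 = 50°C

50°C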